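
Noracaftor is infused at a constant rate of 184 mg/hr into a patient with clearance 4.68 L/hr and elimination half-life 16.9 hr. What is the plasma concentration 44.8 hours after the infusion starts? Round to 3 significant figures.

Css = rate / CL = 184 / 4.68 = 39.32 µg/mL
k = ln 2 / 16.9 = 0.04101 hr⁻¹
C(t) = Css (1 − e^(−kt)) = 39.32 × (1 − e^(−1.837)) = 39.32 × 0.8408 ≈ 33.1 µg/mL

33.1 µg/mL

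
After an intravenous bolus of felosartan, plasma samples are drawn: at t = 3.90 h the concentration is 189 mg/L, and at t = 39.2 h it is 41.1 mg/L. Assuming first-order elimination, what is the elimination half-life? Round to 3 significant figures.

k = ln(C₁/C₂) / (t₂ − t₁) = ln(189/41.1) / (39.2 − 3.90)
  = 1.526 / 35.30 = 0.04322 h⁻¹
t½ = ln 2 / k = ln 2 / 0.04322 ≈ 16.0 hours

16.0 hours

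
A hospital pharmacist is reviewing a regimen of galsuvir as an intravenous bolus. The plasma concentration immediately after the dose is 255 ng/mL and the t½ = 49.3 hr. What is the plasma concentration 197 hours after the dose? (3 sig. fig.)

16.0 ng/mL

k = ln 2 / 49.3 = 0.01406 hr⁻¹
C(t) = C₀ e^(−kt) = 255 × e^(−0.01406 × 197) = 255 × e^(−2.770) = 255 × 0.06268 ≈ 16.0 ng/mL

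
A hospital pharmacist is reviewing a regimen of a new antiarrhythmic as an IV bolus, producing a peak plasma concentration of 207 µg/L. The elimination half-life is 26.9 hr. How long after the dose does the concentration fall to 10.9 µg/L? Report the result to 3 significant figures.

k = ln 2 / 26.9 = 0.02577 hr⁻¹
C(t) = C₀ e^(−kt)  ⇒  t = ln(C₀/C) / k
t = ln(207/10.9) / 0.02577 = 2.944 / 0.02577 ≈ 114 hours

114 hours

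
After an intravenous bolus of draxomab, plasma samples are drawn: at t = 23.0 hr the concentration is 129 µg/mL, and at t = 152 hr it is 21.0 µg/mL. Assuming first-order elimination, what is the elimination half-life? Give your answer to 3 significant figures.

49.3 hours

k = ln(C₁/C₂) / (t₂ − t₁) = ln(129/21.0) / (152 − 23.0)
  = 1.815 / 129.0 = 0.01407 hr⁻¹
t½ = ln 2 / k = ln 2 / 0.01407 ≈ 49.3 hours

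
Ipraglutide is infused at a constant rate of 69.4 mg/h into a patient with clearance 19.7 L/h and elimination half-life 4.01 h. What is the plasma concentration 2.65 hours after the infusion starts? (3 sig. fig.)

Css = rate / CL = 69.4 / 19.7 = 3.523 mg/L
k = ln 2 / 4.01 = 0.1729 h⁻¹
C(t) = Css (1 − e^(−kt)) = 3.523 × (1 − e^(−0.4581)) = 3.523 × 0.3675 ≈ 1.29 mg/L

1.29 mg/L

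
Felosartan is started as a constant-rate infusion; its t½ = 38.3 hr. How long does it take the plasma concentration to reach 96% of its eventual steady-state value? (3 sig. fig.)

178 hours

k = ln 2 / 38.3 = 0.01810 hr⁻¹
f = 1 − e^(−kt)  ⇒  t = −ln(1 − f) / k
t = −ln(1 − 0.96) / 0.01810 = 3.219 / 0.01810 ≈ 178 hours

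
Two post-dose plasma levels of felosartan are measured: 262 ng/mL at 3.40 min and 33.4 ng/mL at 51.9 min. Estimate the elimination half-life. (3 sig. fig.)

16.3 minutes

k = ln(C₁/C₂) / (t₂ − t₁) = ln(262/33.4) / (51.9 − 3.40)
  = 2.060 / 48.50 = 0.04247 min⁻¹
t½ = ln 2 / k = ln 2 / 0.04247 ≈ 16.3 minutes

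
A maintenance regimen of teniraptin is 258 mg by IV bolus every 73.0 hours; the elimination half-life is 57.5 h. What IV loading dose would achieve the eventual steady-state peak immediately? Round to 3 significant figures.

441 mg

k = ln 2 / 57.5 = 0.01205 h⁻¹
Accumulation ratio R = 1 / (1 − e^(−kτ)) = 1 / (1 − e^(−0.01205×73.0)) = 1 / (1 − 0.4148) = 1.709
Loading dose = maintenance dose × R = 258 × 1.709 ≈ 441 mg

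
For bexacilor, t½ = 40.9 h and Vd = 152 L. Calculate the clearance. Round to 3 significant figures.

k = ln 2 / t½ = ln 2 / 40.9 = 0.01695 h⁻¹
CL = k · V = 0.01695 × 152 ≈ 2.58 L/h

2.58 L/h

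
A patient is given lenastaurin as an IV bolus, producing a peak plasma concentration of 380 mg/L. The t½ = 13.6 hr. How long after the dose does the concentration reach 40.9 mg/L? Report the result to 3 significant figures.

k = ln 2 / 13.6 = 0.05097 hr⁻¹
C(t) = C₀ e^(−kt)  ⇒  t = ln(C₀/C) / k
t = ln(380/40.9) / 0.05097 = 2.229 / 0.05097 ≈ 43.7 hours

43.7 hours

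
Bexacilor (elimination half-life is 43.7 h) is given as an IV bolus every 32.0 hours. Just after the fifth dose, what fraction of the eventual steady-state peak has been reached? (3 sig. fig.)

0.921

k = ln 2 / 43.7 = 0.01586 h⁻¹
f_n = 1 − e^(−nkτ) = 1 − e^(−5 × 0.01586 × 32.0) = 1 − e^(−2.538) = 1 − 0.07904 ≈ 0.921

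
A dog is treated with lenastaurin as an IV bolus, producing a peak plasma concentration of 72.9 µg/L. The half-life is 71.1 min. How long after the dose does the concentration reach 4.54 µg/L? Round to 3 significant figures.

k = ln 2 / 71.1 = 0.009749 min⁻¹
C(t) = C₀ e^(−kt)  ⇒  t = ln(C₀/C) / k
t = ln(72.9/4.54) / 0.009749 = 2.776 / 0.009749 ≈ 285 minutes

285 minutes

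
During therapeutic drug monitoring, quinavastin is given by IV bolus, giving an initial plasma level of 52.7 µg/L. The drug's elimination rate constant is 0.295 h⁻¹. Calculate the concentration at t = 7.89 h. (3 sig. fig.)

5.14 µg/L

C(t) = C₀ e^(−kt) = 52.7 × e^(−0.2950 × 7.89) = 52.7 × e^(−2.328) = 52.7 × 0.09753 ≈ 5.14 µg/L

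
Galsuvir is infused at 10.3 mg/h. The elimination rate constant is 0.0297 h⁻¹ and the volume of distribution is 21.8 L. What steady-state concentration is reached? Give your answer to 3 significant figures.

15.9 mg/L

CL = k · V = 0.0297 × 21.8 = 0.6475 L/h
Css = rate / CL = 10.3 / 0.6475 ≈ 15.9 mg/L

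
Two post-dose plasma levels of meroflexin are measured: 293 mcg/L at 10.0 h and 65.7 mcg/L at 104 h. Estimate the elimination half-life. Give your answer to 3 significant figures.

43.6 hours

k = ln(C₁/C₂) / (t₂ − t₁) = ln(293/65.7) / (104 − 10.0)
  = 1.495 / 94.00 = 0.01591 h⁻¹
t½ = ln 2 / k = ln 2 / 0.01591 ≈ 43.6 hours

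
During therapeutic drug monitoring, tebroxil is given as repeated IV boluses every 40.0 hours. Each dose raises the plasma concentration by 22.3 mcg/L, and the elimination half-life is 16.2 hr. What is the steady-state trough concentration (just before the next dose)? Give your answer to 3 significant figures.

4.92 mcg/L

k = ln 2 / 16.2 = 0.04279 hr⁻¹
Fraction remaining after one interval: e^(−kτ) = e^(−0.04279 × 40.0) = 0.1806
R = 1 / (1 − 0.1806) = 1.220
Css,max = 22.3 × 1.220 = 27.22 mcg/L
Css,min = Css,max × e^(−kτ) = 27.22 × 0.1806 ≈ 4.92 mcg/L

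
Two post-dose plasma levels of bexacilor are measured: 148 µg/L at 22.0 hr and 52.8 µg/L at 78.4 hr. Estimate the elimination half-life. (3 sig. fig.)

k = ln(C₁/C₂) / (t₂ − t₁) = ln(148/52.8) / (78.4 − 22.0)
  = 1.031 / 56.40 = 0.01827 hr⁻¹
t½ = ln 2 / k = ln 2 / 0.01827 ≈ 37.9 hours

37.9 hours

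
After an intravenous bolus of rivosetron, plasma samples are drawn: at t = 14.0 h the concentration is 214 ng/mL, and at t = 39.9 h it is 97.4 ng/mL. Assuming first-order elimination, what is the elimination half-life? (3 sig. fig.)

k = ln(C₁/C₂) / (t₂ − t₁) = ln(214/97.4) / (39.9 − 14.0)
  = 0.7871 / 25.90 = 0.03039 h⁻¹
t½ = ln 2 / k = ln 2 / 0.03039 ≈ 22.8 hours

22.8 hours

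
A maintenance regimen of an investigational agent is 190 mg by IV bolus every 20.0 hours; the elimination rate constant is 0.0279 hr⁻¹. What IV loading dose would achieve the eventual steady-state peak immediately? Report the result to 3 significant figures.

Accumulation ratio R = 1 / (1 − e^(−kτ)) = 1 / (1 − e^(−0.02790×20.0)) = 1 / (1 − 0.5724) = 2.338
Loading dose = maintenance dose × R = 190 × 2.338 ≈ 444 mg

444 mg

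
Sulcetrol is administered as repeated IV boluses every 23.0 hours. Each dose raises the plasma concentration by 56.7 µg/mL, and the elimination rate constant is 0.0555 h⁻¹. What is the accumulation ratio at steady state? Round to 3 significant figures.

Fraction remaining after one interval: e^(−kτ) = e^(−0.05550 × 23.0) = 0.2790
R = 1 / (1 − 0.2790) = 1 / 0.7210 ≈ 1.39

1.39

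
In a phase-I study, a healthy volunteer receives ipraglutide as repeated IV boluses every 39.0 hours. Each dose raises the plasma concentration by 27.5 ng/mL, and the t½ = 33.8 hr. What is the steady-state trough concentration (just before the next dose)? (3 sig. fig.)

k = ln 2 / 33.8 = 0.02051 hr⁻¹
Fraction remaining after one interval: e^(−kτ) = e^(−0.02051 × 39.0) = 0.4494
R = 1 / (1 − 0.4494) = 1.816
Css,max = 27.5 × 1.816 = 49.95 ng/mL
Css,min = Css,max × e^(−kτ) = 49.95 × 0.4494 ≈ 22.4 ng/mL

22.4 ng/mL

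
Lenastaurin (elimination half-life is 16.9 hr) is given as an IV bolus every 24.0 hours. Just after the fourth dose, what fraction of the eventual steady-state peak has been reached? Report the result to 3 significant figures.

0.981

k = ln 2 / 16.9 = 0.04101 hr⁻¹
f_n = 1 − e^(−nkτ) = 1 − e^(−4 × 0.04101 × 24.0) = 1 − e^(−3.937) = 1 − 0.01950 ≈ 0.981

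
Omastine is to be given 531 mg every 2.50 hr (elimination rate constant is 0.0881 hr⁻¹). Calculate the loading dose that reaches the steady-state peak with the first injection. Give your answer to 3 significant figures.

Accumulation ratio R = 1 / (1 − e^(−kτ)) = 1 / (1 − e^(−0.08810×2.50)) = 1 / (1 − 0.8023) = 5.059
Loading dose = maintenance dose × R = 531 × 5.059 ≈ 2690 mg

2690 mg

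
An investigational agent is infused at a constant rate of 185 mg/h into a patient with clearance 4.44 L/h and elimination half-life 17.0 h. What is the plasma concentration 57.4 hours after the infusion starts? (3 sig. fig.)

Css = rate / CL = 185 / 4.44 = 41.67 µg/mL
k = ln 2 / 17.0 = 0.04077 h⁻¹
C(t) = Css (1 − e^(−kt)) = 41.67 × (1 − e^(−2.340)) = 41.67 × 0.9037 ≈ 37.7 µg/mL

37.7 µg/mL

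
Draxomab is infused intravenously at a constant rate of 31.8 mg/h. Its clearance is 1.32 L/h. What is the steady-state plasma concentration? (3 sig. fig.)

24.1 mg/L

Css = infusion rate / CL = 31.8 / 1.32 ≈ 24.1 mg/L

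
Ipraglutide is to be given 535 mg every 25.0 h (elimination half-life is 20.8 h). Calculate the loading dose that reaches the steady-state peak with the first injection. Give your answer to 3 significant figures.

k = ln 2 / 20.8 = 0.03332 h⁻¹
Accumulation ratio R = 1 / (1 − e^(−kτ)) = 1 / (1 − e^(−0.03332×25.0)) = 1 / (1 − 0.4347) = 1.769
Loading dose = maintenance dose × R = 535 × 1.769 ≈ 946 mg

946 mg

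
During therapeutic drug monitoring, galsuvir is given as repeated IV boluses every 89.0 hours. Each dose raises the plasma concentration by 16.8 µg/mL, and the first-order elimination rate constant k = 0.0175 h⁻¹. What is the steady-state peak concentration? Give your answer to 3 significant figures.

Fraction remaining after one interval: e^(−kτ) = e^(−0.01750 × 89.0) = 0.2107
R = 1 / (1 − 0.2107) = 1.267
Css,max = 16.8 × 1.267 ≈ 21.3 µg/mL

21.3 µg/mL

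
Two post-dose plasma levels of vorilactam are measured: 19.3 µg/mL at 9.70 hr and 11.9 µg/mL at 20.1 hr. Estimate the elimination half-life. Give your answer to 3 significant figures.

14.9 hours

k = ln(C₁/C₂) / (t₂ − t₁) = ln(19.3/11.9) / (20.1 − 9.70)
  = 0.4836 / 10.40 = 0.04650 hr⁻¹
t½ = ln 2 / k = ln 2 / 0.04650 ≈ 14.9 hours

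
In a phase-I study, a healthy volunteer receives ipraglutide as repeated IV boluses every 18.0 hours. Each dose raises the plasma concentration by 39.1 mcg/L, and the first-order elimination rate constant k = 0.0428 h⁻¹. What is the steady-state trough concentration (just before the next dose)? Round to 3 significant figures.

Fraction remaining after one interval: e^(−kτ) = e^(−0.04280 × 18.0) = 0.4628
R = 1 / (1 − 0.4628) = 1.862
Css,max = 39.1 × 1.862 = 72.79 mcg/L
Css,min = Css,max × e^(−kτ) = 72.79 × 0.4628 ≈ 33.7 mcg/L

33.7 mcg/L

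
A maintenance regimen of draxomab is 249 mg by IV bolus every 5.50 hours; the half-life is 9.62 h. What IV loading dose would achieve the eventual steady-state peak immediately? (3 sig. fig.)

k = ln 2 / 9.62 = 0.07205 h⁻¹
Accumulation ratio R = 1 / (1 − e^(−kτ)) = 1 / (1 − e^(−0.07205×5.50)) = 1 / (1 − 0.6728) = 3.056
Loading dose = maintenance dose × R = 249 × 3.056 ≈ 761 mg

761 mg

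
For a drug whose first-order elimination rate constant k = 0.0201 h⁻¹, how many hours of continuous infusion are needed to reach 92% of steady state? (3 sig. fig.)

f = 1 − e^(−kt)  ⇒  t = −ln(1 − f) / k
t = −ln(1 − 0.92) / 0.02010 = 2.526 / 0.02010 ≈ 126 hours

126 hours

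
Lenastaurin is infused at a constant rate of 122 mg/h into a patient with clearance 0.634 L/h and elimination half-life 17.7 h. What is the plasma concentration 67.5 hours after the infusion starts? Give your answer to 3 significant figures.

179 mg/L

Css = rate / CL = 122 / 0.634 = 192.4 mg/L
k = ln 2 / 17.7 = 0.03916 h⁻¹
C(t) = Css (1 − e^(−kt)) = 192.4 × (1 − e^(−2.643)) = 192.4 × 0.9289 ≈ 179 mg/L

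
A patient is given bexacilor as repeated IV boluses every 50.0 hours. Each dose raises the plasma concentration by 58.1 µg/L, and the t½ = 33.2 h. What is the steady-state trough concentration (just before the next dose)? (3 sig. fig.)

31.6 µg/L

k = ln 2 / 33.2 = 0.02088 h⁻¹
Fraction remaining after one interval: e^(−kτ) = e^(−0.02088 × 50.0) = 0.3521
R = 1 / (1 − 0.3521) = 1.543
Css,max = 58.1 × 1.543 = 89.67 µg/L
Css,min = Css,max × e^(−kτ) = 89.67 × 0.3521 ≈ 31.6 µg/L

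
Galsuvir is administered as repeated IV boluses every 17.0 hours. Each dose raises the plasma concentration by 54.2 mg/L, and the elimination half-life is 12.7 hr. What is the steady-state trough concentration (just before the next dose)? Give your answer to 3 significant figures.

k = ln 2 / 12.7 = 0.05458 hr⁻¹
Fraction remaining after one interval: e^(−kτ) = e^(−0.05458 × 17.0) = 0.3954
R = 1 / (1 − 0.3954) = 1.654
Css,max = 54.2 × 1.654 = 89.65 mg/L
Css,min = Css,max × e^(−kτ) = 89.65 × 0.3954 ≈ 35.4 mg/L

35.4 mg/L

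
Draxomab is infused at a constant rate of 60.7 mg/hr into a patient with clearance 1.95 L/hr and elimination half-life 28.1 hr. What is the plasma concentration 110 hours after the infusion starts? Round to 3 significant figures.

Css = rate / CL = 60.7 / 1.95 = 31.13 mg/L
k = ln 2 / 28.1 = 0.02467 hr⁻¹
C(t) = Css (1 − e^(−kt)) = 31.13 × (1 − e^(−2.713)) = 31.13 × 0.9337 ≈ 29.1 mg/L

29.1 mg/L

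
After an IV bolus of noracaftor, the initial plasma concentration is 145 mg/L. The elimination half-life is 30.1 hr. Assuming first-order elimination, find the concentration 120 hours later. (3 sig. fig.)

k = ln 2 / 30.1 = 0.02303 hr⁻¹
120 hr is 3.987 half-lives, so C = 145 × (1/2)^3.987 = 145 × 0.06308 ≈ 9.15 mg/L

9.15 mg/L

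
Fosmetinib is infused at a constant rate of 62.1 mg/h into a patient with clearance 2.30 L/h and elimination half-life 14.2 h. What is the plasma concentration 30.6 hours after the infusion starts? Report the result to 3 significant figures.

Css = rate / CL = 62.1 / 2.30 = 27.00 µg/mL
k = ln 2 / 14.2 = 0.04881 h⁻¹
C(t) = Css (1 − e^(−kt)) = 27.00 × (1 − e^(−1.494)) = 27.00 × 0.7755 ≈ 20.9 µg/mL

20.9 µg/mL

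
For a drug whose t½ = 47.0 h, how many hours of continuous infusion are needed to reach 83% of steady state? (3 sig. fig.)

k = ln 2 / 47.0 = 0.01475 h⁻¹
f = 1 − e^(−kt)  ⇒  t = −ln(1 − f) / k
t = −ln(1 − 0.83) / 0.01475 = 1.772 / 0.01475 ≈ 120 hours

120 hours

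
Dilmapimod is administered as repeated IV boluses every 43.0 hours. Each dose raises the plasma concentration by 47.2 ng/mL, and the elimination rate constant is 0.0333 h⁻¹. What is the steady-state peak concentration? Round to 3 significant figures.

62.0 ng/mL

Fraction remaining after one interval: e^(−kτ) = e^(−0.03330 × 43.0) = 0.2389
R = 1 / (1 − 0.2389) = 1.314
Css,max = 47.2 × 1.314 ≈ 62.0 ng/mL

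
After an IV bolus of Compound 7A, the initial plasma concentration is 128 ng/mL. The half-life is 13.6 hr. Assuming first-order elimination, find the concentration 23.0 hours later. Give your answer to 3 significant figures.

39.6 ng/mL

k = ln 2 / 13.6 = 0.05097 hr⁻¹
23.0 hr is 1.691 half-lives, so C = 128 × (1/2)^1.691 = 128 × 0.3097 ≈ 39.6 ng/mL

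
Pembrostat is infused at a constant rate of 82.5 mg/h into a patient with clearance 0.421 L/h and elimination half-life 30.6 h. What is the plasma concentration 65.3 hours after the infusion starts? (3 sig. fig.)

Css = rate / CL = 82.5 / 0.421 = 196.0 µg/mL
k = ln 2 / 30.6 = 0.02265 h⁻¹
C(t) = Css (1 − e^(−kt)) = 196.0 × (1 − e^(−1.479)) = 196.0 × 0.7722 ≈ 151 µg/mL

151 µg/mL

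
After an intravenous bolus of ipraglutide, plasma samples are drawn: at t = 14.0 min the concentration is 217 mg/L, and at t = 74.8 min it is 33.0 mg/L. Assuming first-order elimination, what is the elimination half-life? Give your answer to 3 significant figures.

k = ln(C₁/C₂) / (t₂ − t₁) = ln(217/33.0) / (74.8 − 14.0)
  = 1.883 / 60.80 = 0.03098 min⁻¹
t½ = ln 2 / k = ln 2 / 0.03098 ≈ 22.4 minutes

22.4 minutes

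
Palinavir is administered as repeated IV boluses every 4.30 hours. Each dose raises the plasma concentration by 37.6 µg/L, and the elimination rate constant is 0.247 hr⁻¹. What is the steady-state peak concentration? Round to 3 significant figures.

Fraction remaining after one interval: e^(−kτ) = e^(−0.2470 × 4.30) = 0.3457
R = 1 / (1 − 0.3457) = 1.528
Css,max = 37.6 × 1.528 ≈ 57.5 µg/L

57.5 µg/L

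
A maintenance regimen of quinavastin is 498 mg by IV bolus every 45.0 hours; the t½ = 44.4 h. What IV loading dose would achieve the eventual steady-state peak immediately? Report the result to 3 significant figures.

k = ln 2 / 44.4 = 0.01561 h⁻¹
Accumulation ratio R = 1 / (1 − e^(−kτ)) = 1 / (1 − e^(−0.01561×45.0)) = 1 / (1 − 0.4953) = 1.982
Loading dose = maintenance dose × R = 498 × 1.982 ≈ 987 mg

987 mg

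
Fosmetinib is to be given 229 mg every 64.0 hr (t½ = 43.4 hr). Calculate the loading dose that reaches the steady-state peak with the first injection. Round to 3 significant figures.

358 mg

k = ln 2 / 43.4 = 0.01597 hr⁻¹
Accumulation ratio R = 1 / (1 − e^(−kτ)) = 1 / (1 − e^(−0.01597×64.0)) = 1 / (1 − 0.3598) = 1.562
Loading dose = maintenance dose × R = 229 × 1.562 ≈ 358 mg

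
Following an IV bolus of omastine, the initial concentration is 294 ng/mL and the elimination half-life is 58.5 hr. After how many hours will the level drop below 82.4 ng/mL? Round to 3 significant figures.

k = ln 2 / 58.5 = 0.01185 hr⁻¹
C(t) = C₀ e^(−kt)  ⇒  t = ln(C₀/C) / k
t = ln(294/82.4) / 0.01185 = 1.272 / 0.01185 ≈ 107 hours

107 hours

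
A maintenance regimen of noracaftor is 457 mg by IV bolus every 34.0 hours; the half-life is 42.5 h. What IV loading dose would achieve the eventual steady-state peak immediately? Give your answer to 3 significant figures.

k = ln 2 / 42.5 = 0.01631 h⁻¹
Accumulation ratio R = 1 / (1 − e^(−kτ)) = 1 / (1 − e^(−0.01631×34.0)) = 1 / (1 − 0.5743) = 2.349
Loading dose = maintenance dose × R = 457 × 2.349 ≈ 1070 mg

1070 mg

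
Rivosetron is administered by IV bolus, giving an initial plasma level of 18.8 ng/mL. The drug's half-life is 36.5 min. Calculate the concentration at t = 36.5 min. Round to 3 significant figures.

k = ln 2 / 36.5 = 0.01899 min⁻¹
C(t) = C₀ e^(−kt) = 18.8 × e^(−0.01899 × 36.5) = 18.8 × e^(−0.6931) = 18.8 × 0.5000 ≈ 9.40 ng/mL

9.40 ng/mL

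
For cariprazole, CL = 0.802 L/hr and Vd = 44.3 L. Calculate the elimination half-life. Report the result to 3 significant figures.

38.3 hours

k = CL / V = 0.802 / 44.3 = 0.01810 hr⁻¹
t½ = ln 2 / k = ln 2 / 0.01810 ≈ 38.3 hours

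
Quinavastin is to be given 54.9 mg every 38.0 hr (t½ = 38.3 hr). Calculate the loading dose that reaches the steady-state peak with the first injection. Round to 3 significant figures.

k = ln 2 / 38.3 = 0.01810 hr⁻¹
Accumulation ratio R = 1 / (1 − e^(−kτ)) = 1 / (1 − e^(−0.01810×38.0)) = 1 / (1 − 0.5027) = 2.011
Loading dose = maintenance dose × R = 54.9 × 2.011 ≈ 110 mg

110 mg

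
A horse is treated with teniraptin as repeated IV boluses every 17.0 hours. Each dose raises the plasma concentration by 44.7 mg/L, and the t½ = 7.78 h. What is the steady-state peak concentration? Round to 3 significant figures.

57.3 mg/L

k = ln 2 / 7.78 = 0.08909 h⁻¹
Fraction remaining after one interval: e^(−kτ) = e^(−0.08909 × 17.0) = 0.2199
R = 1 / (1 − 0.2199) = 1.282
Css,max = 44.7 × 1.282 ≈ 57.3 mg/L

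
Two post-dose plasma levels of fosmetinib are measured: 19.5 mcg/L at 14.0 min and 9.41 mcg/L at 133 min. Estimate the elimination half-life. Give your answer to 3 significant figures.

113 minutes

k = ln(C₁/C₂) / (t₂ − t₁) = ln(19.5/9.41) / (133 − 14.0)
  = 0.7286 / 119.0 = 0.006123 min⁻¹
t½ = ln 2 / k = ln 2 / 0.006123 ≈ 113 minutes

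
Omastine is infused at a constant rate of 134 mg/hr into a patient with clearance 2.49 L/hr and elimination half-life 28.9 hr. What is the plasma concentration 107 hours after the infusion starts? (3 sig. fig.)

49.7 µg/mL

Css = rate / CL = 134 / 2.49 = 53.82 µg/mL
k = ln 2 / 28.9 = 0.02398 hr⁻¹
C(t) = Css (1 − e^(−kt)) = 53.82 × (1 − e^(−2.566)) = 53.82 × 0.9232 ≈ 49.7 µg/mL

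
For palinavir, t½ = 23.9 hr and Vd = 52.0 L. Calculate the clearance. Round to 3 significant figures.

k = ln 2 / t½ = ln 2 / 23.9 = 0.02900 hr⁻¹
CL = k · V = 0.02900 × 52.0 ≈ 1.51 L/hr

1.51 L/hr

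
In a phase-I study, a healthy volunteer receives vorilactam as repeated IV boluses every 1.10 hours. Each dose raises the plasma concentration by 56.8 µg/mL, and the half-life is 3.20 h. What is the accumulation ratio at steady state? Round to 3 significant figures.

4.72

k = ln 2 / 3.20 = 0.2166 h⁻¹
Fraction remaining after one interval: e^(−kτ) = e^(−0.2166 × 1.10) = 0.7880
R = 1 / (1 − 0.7880) = 1 / 0.2120 ≈ 4.72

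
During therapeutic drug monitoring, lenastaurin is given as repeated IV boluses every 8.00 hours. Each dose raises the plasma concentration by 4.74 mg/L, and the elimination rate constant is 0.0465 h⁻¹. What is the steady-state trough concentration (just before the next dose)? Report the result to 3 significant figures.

10.5 mg/L

Fraction remaining after one interval: e^(−kτ) = e^(−0.04650 × 8.00) = 0.6894
R = 1 / (1 − 0.6894) = 3.219
Css,max = 4.74 × 3.219 = 15.26 mg/L
Css,min = Css,max × e^(−kτ) = 15.26 × 0.6894 ≈ 10.5 mg/L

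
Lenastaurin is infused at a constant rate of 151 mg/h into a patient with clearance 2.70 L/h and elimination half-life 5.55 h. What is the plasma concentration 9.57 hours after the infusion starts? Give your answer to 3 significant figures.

Css = rate / CL = 151 / 2.70 = 55.93 mg/L
k = ln 2 / 5.55 = 0.1249 h⁻¹
C(t) = Css (1 − e^(−kt)) = 55.93 × (1 − e^(−1.195)) = 55.93 × 0.6974 ≈ 39.0 mg/L

39.0 mg/L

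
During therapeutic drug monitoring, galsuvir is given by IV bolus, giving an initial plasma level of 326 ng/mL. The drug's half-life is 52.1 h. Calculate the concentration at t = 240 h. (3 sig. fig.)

k = ln 2 / 52.1 = 0.01330 h⁻¹
C(t) = C₀ e^(−kt) = 326 × e^(−0.01330 × 240) = 326 × e^(−3.193) = 326 × 0.04105 ≈ 13.4 ng/mL

13.4 ng/mL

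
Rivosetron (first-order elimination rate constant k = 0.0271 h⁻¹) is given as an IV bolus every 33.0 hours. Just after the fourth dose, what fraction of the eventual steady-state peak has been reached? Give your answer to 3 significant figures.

f_n = 1 − e^(−nkτ) = 1 − e^(−4 × 0.02710 × 33.0) = 1 − e^(−3.577) = 1 − 0.02795 ≈ 0.972

0.972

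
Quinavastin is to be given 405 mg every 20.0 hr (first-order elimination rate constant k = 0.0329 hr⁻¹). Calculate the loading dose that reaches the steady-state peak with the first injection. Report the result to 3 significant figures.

840 mg

Accumulation ratio R = 1 / (1 − e^(−kτ)) = 1 / (1 − e^(−0.03290×20.0)) = 1 / (1 − 0.5179) = 2.074
Loading dose = maintenance dose × R = 405 × 2.074 ≈ 840 mg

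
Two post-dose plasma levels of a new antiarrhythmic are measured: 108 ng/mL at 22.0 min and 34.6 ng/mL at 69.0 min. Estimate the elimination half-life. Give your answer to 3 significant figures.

28.6 minutes

k = ln(C₁/C₂) / (t₂ − t₁) = ln(108/34.6) / (69.0 − 22.0)
  = 1.138 / 47.00 = 0.02422 min⁻¹
t½ = ln 2 / k = ln 2 / 0.02422 ≈ 28.6 minutes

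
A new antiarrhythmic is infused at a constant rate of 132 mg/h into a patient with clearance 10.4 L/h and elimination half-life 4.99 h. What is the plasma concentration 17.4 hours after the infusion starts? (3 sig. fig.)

11.6 µg/mL

Css = rate / CL = 132 / 10.4 = 12.69 µg/mL
k = ln 2 / 4.99 = 0.1389 h⁻¹
C(t) = Css (1 − e^(−kt)) = 12.69 × (1 − e^(−2.417)) = 12.69 × 0.9108 ≈ 11.6 µg/mL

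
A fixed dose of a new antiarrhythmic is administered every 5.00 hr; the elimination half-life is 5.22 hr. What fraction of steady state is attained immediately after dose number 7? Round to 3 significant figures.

0.990

k = ln 2 / 5.22 = 0.1328 hr⁻¹
f_n = 1 − e^(−nkτ) = 1 − e^(−7 × 0.1328 × 5.00) = 1 − e^(−4.648) = 1 − 0.009585 ≈ 0.990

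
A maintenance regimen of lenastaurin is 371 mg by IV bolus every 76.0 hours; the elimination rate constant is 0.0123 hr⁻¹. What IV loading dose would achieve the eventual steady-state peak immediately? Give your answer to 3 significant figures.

Accumulation ratio R = 1 / (1 − e^(−kτ)) = 1 / (1 − e^(−0.01230×76.0)) = 1 / (1 − 0.3927) = 1.647
Loading dose = maintenance dose × R = 371 × 1.647 ≈ 611 mg

611 mg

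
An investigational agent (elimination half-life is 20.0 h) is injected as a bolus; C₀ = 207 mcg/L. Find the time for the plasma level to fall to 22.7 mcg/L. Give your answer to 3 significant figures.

k = ln 2 / 20.0 = 0.03466 h⁻¹
C(t) = C₀ e^(−kt)  ⇒  t = ln(C₀/C) / k
t = ln(207/22.7) / 0.03466 = 2.210 / 0.03466 ≈ 63.8 hours

63.8 hours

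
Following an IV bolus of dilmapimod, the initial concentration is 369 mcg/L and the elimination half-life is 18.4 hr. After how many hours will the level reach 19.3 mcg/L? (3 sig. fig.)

78.3 hours

k = ln 2 / 18.4 = 0.03767 hr⁻¹
C(t) = C₀ e^(−kt)  ⇒  t = ln(C₀/C) / k
t = ln(369/19.3) / 0.03767 = 2.951 / 0.03767 ≈ 78.3 hours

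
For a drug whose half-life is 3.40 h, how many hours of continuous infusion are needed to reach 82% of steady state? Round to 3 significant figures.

k = ln 2 / 3.40 = 0.2039 h⁻¹
f = 1 − e^(−kt)  ⇒  t = −ln(1 − f) / k
t = −ln(1 − 0.82) / 0.2039 = 1.715 / 0.2039 ≈ 8.41 hours

8.41 hours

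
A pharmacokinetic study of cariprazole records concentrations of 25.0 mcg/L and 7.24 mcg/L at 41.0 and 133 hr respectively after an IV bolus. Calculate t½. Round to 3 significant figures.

k = ln(C₁/C₂) / (t₂ − t₁) = ln(25.0/7.24) / (133 − 41.0)
  = 1.239 / 92.00 = 0.01347 hr⁻¹
t½ = ln 2 / k = ln 2 / 0.01347 ≈ 51.5 hours

51.5 hours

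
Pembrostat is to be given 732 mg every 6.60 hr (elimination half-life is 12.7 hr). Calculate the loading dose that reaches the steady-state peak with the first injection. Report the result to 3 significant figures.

2420 mg

k = ln 2 / 12.7 = 0.05458 hr⁻¹
Accumulation ratio R = 1 / (1 − e^(−kτ)) = 1 / (1 − e^(−0.05458×6.60)) = 1 / (1 − 0.6975) = 3.306
Loading dose = maintenance dose × R = 732 × 3.306 ≈ 2420 mg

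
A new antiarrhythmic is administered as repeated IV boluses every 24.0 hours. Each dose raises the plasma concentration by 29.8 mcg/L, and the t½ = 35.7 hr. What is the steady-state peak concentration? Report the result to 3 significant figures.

k = ln 2 / 35.7 = 0.01942 hr⁻¹
Fraction remaining after one interval: e^(−kτ) = e^(−0.01942 × 24.0) = 0.6275
R = 1 / (1 − 0.6275) = 2.685
Css,max = 29.8 × 2.685 ≈ 80.0 mcg/L

80.0 mcg/L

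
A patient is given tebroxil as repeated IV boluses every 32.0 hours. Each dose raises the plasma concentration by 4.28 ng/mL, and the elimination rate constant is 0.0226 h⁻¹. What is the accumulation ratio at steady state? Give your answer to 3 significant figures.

1.94

Fraction remaining after one interval: e^(−kτ) = e^(−0.02260 × 32.0) = 0.4852
R = 1 / (1 − 0.4852) = 1 / 0.5148 ≈ 1.94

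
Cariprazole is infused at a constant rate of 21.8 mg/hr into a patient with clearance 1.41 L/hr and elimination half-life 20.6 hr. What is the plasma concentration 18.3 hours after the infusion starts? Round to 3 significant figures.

Css = rate / CL = 21.8 / 1.41 = 15.46 µg/mL
k = ln 2 / 20.6 = 0.03365 hr⁻¹
C(t) = Css (1 − e^(−kt)) = 15.46 × (1 − e^(−0.6158)) = 15.46 × 0.4598 ≈ 7.11 µg/mL

7.11 µg/mL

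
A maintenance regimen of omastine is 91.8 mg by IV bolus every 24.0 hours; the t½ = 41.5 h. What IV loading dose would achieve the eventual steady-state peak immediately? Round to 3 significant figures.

278 mg

k = ln 2 / 41.5 = 0.01670 h⁻¹
Accumulation ratio R = 1 / (1 − e^(−kτ)) = 1 / (1 − e^(−0.01670×24.0)) = 1 / (1 − 0.6697) = 3.028
Loading dose = maintenance dose × R = 91.8 × 3.028 ≈ 278 mg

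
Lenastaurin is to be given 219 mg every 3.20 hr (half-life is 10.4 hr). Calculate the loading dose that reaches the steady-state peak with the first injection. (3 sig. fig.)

1140 mg

k = ln 2 / 10.4 = 0.06665 hr⁻¹
Accumulation ratio R = 1 / (1 − e^(−kτ)) = 1 / (1 − e^(−0.06665×3.20)) = 1 / (1 − 0.8079) = 5.207
Loading dose = maintenance dose × R = 219 × 5.207 ≈ 1140 mg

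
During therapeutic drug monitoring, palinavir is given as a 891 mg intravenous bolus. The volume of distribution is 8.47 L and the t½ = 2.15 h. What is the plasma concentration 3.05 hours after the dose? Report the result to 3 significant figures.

C₀ = dose / V = 891 / 8.47 = 105.2 mg/L
k = ln 2 / 2.15 = 0.3224 h⁻¹
C(t) = C₀ e^(−kt) = 105.2 × e^(−0.3224 × 3.05) = 105.2 × e^(−0.9833) = 105.2 × 0.3741 ≈ 39.4 mg/L

39.4 mg/L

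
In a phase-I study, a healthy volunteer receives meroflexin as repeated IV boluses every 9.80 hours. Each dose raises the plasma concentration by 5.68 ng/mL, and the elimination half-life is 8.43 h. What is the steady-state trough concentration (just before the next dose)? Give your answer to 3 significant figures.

k = ln 2 / 8.43 = 0.08222 h⁻¹
Fraction remaining after one interval: e^(−kτ) = e^(−0.08222 × 9.80) = 0.4467
R = 1 / (1 − 0.4467) = 1.807
Css,max = 5.68 × 1.807 = 10.27 ng/mL
Css,min = Css,max × e^(−kτ) = 10.27 × 0.4467 ≈ 4.59 ng/mL

4.59 ng/mL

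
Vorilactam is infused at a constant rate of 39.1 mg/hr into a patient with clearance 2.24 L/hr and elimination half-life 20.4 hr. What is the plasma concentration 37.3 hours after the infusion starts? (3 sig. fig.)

Css = rate / CL = 39.1 / 2.24 = 17.46 µg/mL
k = ln 2 / 20.4 = 0.03398 hr⁻¹
C(t) = Css (1 − e^(−kt)) = 17.46 × (1 − e^(−1.267)) = 17.46 × 0.7184 ≈ 12.5 µg/mL

12.5 µg/mL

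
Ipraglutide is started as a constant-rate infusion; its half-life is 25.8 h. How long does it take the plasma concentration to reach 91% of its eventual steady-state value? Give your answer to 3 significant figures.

k = ln 2 / 25.8 = 0.02687 h⁻¹
f = 1 − e^(−kt)  ⇒  t = −ln(1 − f) / k
t = −ln(1 − 0.91) / 0.02687 = 2.408 / 0.02687 ≈ 89.6 hours

89.6 hours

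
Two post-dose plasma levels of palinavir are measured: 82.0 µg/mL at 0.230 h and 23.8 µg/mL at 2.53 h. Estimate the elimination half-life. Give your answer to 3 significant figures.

1.29 hours

k = ln(C₁/C₂) / (t₂ − t₁) = ln(82.0/23.8) / (2.53 − 0.230)
  = 1.237 / 2.300 = 0.5378 h⁻¹
t½ = ln 2 / k = ln 2 / 0.5378 ≈ 1.29 hours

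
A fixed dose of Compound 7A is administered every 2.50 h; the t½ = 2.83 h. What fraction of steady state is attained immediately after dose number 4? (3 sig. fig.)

k = ln 2 / 2.83 = 0.2449 h⁻¹
f_n = 1 − e^(−nkτ) = 1 − e^(−4 × 0.2449 × 2.50) = 1 − e^(−2.449) = 1 − 0.08636 ≈ 0.914

0.914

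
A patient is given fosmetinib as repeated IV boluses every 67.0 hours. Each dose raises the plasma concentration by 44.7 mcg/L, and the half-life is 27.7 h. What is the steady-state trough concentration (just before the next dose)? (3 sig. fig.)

10.3 mcg/L

k = ln 2 / 27.7 = 0.02502 h⁻¹
Fraction remaining after one interval: e^(−kτ) = e^(−0.02502 × 67.0) = 0.1870
R = 1 / (1 − 0.1870) = 1.230
Css,max = 44.7 × 1.230 = 54.98 mcg/L
Css,min = Css,max × e^(−kτ) = 54.98 × 0.1870 ≈ 10.3 mcg/L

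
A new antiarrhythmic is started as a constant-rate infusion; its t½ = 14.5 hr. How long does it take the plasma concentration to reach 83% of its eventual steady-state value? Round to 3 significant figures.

37.1 hours

k = ln 2 / 14.5 = 0.04780 hr⁻¹
f = 1 − e^(−kt)  ⇒  t = −ln(1 − f) / k
t = −ln(1 − 0.83) / 0.04780 = 1.772 / 0.04780 ≈ 37.1 hours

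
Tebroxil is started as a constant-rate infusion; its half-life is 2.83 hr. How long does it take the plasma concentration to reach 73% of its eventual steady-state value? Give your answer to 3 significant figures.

5.35 hours

k = ln 2 / 2.83 = 0.2449 hr⁻¹
f = 1 − e^(−kt)  ⇒  t = −ln(1 − f) / k
t = −ln(1 − 0.73) / 0.2449 = 1.309 / 0.2449 ≈ 5.35 hours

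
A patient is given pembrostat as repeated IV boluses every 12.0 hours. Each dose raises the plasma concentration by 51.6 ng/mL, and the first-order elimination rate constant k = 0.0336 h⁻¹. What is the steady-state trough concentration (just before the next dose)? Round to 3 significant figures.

Fraction remaining after one interval: e^(−kτ) = e^(−0.03360 × 12.0) = 0.6682
R = 1 / (1 − 0.6682) = 3.014
Css,max = 51.6 × 3.014 = 155.5 ng/mL
Css,min = Css,max × e^(−kτ) = 155.5 × 0.6682 ≈ 104 ng/mL

104 ng/mL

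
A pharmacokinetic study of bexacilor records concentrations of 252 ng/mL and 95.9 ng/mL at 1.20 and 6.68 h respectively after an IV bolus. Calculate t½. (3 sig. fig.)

3.93 hours

k = ln(C₁/C₂) / (t₂ − t₁) = ln(252/95.9) / (6.68 − 1.20)
  = 0.9661 / 5.480 = 0.1763 h⁻¹
t½ = ln 2 / k = ln 2 / 0.1763 ≈ 3.93 hours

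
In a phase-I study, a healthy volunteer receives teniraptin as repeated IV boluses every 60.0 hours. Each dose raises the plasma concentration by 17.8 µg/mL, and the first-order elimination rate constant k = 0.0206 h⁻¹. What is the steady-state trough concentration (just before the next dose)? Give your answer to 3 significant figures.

Fraction remaining after one interval: e^(−kτ) = e^(−0.02060 × 60.0) = 0.2905
R = 1 / (1 − 0.2905) = 1.410
Css,max = 17.8 × 1.410 = 25.09 µg/mL
Css,min = Css,max × e^(−kτ) = 25.09 × 0.2905 ≈ 7.29 µg/mL

7.29 µg/mL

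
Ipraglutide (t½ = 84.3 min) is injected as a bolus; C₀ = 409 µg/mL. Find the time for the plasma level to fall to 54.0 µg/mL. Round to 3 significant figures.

246 minutes

k = ln 2 / 84.3 = 0.008222 min⁻¹
C(t) = C₀ e^(−kt)  ⇒  t = ln(C₀/C) / k
t = ln(409/54.0) / 0.008222 = 2.025 / 0.008222 ≈ 246 minutes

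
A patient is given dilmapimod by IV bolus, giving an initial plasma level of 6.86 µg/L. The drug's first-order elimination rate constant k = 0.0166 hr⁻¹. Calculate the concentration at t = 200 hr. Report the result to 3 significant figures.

0.248 µg/L

C(t) = C₀ e^(−kt) = 6.86 × e^(−0.01660 × 200) = 6.86 × e^(−3.320) = 6.86 × 0.03615 ≈ 0.248 µg/L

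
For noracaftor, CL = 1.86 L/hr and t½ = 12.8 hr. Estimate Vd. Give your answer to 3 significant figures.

k = ln 2 / t½ = ln 2 / 12.8 = 0.05415 hr⁻¹
V = CL / k = 1.86 / 0.05415 ≈ 34.3 L

34.3 L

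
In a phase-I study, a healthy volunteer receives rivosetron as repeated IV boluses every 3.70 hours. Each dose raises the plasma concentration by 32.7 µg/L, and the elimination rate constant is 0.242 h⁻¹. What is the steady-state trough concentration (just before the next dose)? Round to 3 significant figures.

Fraction remaining after one interval: e^(−kτ) = e^(−0.2420 × 3.70) = 0.4084
R = 1 / (1 − 0.4084) = 1.690
Css,max = 32.7 × 1.690 = 55.28 µg/L
Css,min = Css,max × e^(−kτ) = 55.28 × 0.4084 ≈ 22.6 µg/L

22.6 µg/L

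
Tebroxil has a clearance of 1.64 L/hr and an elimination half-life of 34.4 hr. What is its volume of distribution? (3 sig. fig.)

81.4 L

k = ln 2 / t½ = ln 2 / 34.4 = 0.02015 hr⁻¹
V = CL / k = 1.64 / 0.02015 ≈ 81.4 L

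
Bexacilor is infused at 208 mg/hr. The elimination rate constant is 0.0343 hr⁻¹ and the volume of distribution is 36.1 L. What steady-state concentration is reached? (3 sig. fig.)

168 mg/L

CL = k · V = 0.0343 × 36.1 = 1.238 L/hr
Css = rate / CL = 208 / 1.238 ≈ 168 mg/L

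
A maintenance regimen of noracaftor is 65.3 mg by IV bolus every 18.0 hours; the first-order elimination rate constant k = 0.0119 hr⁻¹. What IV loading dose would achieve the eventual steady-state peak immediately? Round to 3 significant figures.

Accumulation ratio R = 1 / (1 − e^(−kτ)) = 1 / (1 − e^(−0.01190×18.0)) = 1 / (1 − 0.8072) = 5.186
Loading dose = maintenance dose × R = 65.3 × 5.186 ≈ 339 mg

339 mg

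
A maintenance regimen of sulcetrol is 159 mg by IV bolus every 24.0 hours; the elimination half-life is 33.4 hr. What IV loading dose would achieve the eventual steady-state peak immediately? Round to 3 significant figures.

405 mg

k = ln 2 / 33.4 = 0.02075 hr⁻¹
Accumulation ratio R = 1 / (1 − e^(−kτ)) = 1 / (1 − e^(−0.02075×24.0)) = 1 / (1 − 0.6077) = 2.549
Loading dose = maintenance dose × R = 159 × 2.549 ≈ 405 mg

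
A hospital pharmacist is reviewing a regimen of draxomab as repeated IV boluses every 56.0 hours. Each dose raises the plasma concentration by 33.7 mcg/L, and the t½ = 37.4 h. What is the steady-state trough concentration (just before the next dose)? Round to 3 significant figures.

k = ln 2 / 37.4 = 0.01853 h⁻¹
Fraction remaining after one interval: e^(−kτ) = e^(−0.01853 × 56.0) = 0.3542
R = 1 / (1 − 0.3542) = 1.548
Css,max = 33.7 × 1.548 = 52.18 mcg/L
Css,min = Css,max × e^(−kτ) = 52.18 × 0.3542 ≈ 18.5 mcg/L

18.5 mcg/L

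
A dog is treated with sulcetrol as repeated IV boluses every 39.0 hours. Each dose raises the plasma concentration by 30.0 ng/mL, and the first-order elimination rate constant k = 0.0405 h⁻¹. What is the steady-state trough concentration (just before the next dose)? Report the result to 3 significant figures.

Fraction remaining after one interval: e^(−kτ) = e^(−0.04050 × 39.0) = 0.2061
R = 1 / (1 − 0.2061) = 1.260
Css,max = 30.0 × 1.260 = 37.79 ng/mL
Css,min = Css,max × e^(−kτ) = 37.79 × 0.2061 ≈ 7.79 ng/mL

7.79 ng/mL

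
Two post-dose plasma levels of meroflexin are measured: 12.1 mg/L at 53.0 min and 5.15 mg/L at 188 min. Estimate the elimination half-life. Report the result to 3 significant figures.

110 minutes

k = ln(C₁/C₂) / (t₂ − t₁) = ln(12.1/5.15) / (188 − 53.0)
  = 0.8542 / 135.0 = 0.006327 min⁻¹
t½ = ln 2 / k = ln 2 / 0.006327 ≈ 110 minutes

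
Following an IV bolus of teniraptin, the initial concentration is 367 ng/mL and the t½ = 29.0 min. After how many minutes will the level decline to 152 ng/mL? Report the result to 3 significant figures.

k = ln 2 / 29.0 = 0.02390 min⁻¹
C(t) = C₀ e^(−kt)  ⇒  t = ln(C₀/C) / k
t = ln(367/152) / 0.02390 = 0.8815 / 0.02390 ≈ 36.9 minutes

36.9 minutes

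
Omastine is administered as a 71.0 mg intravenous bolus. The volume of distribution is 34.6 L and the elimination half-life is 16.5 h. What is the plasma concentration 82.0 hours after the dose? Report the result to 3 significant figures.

C₀ = dose / V = 71.0 / 34.6 = 2.052 µg/mL
k = ln 2 / 16.5 = 0.04201 h⁻¹
C(t) = C₀ e^(−kt) = 2.052 × e^(−0.04201 × 82.0) = 2.052 × e^(−3.445) = 2.052 × 0.03191 ≈ 0.0655 µg/mL

0.0655 µg/mL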